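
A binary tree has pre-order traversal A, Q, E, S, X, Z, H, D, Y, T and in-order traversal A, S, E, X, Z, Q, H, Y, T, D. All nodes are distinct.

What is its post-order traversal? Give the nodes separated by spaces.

S Z X E T Y D H Q A

The first element of pre-order is the root; it splits in-order into left and right subtrees.
Root A: left subtree has 0 nodes { }, right has 9 {S, E, X, Z, Q, H, Y, T, D}.
  Root Q: left subtree has 4 nodes {S, E, X, Z}, right has 4 {H, Y, T, D}.
    Root E: left subtree has 1 node {S}, right has 2 {X, Z}.
      Root X: left subtree has 0 nodes { }, right has 1 {Z}.
    Root H: left subtree has 0 nodes { }, right has 3 {Y, T, D}.
      Root D: left subtree has 2 nodes {Y, T}, right has 0 { }.
        Root Y: left subtree has 0 nodes { }, right has 1 {T}.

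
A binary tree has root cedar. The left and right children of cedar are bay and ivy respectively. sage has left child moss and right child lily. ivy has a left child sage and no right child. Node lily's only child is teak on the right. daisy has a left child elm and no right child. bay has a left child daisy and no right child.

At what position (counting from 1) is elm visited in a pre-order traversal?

Pre-order visits the node, then its left subtree, then its right subtree.
Visit cedar.
At cedar: go left to bay.
  Visit bay.
  At bay: go left to daisy.
    Visit daisy.
    At daisy: go left to elm.
      elm is a leaf — visit elm.
    At daisy: no right child.
  At bay: no right child.
At cedar: go right to ivy.
  Visit ivy.
  At ivy: go left to sage.
    Visit sage.
    At sage: go left to moss.
      moss is a leaf — visit moss.
    At sage: go right to lily.
      Visit lily.
      At lily: no left child.
      At lily: go right to teak.
        teak is a leaf — visit teak.
  At ivy: no right child.
Full pre-order sequence: cedar, bay, daisy, elm, ivy, sage, moss, lily, teak.

4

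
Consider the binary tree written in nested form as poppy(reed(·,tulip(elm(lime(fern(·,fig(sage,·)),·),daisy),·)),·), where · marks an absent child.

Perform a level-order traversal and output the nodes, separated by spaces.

poppy reed tulip elm lime daisy fern fig sage

Level-order visits nodes level by level from the root, left to right within each level.
Level 0: poppy
Level 1: reed
Level 2: tulip
Level 3: elm
Level 4: lime, daisy
Level 5: fern
Level 6: fig
Level 7: sage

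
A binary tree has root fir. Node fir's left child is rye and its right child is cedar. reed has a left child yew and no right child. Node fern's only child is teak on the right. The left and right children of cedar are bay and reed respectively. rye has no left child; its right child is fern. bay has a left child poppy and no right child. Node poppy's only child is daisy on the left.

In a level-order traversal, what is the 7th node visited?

teak

Level-order visits nodes level by level from the root, left to right within each level.
Level 0: fir
Level 1: rye, cedar
Level 2: fern, bay, reed
Level 3: teak, poppy, yew
Level 4: daisy
Full level-order sequence: fir, rye, cedar, fern, bay, reed, teak, poppy, yew, daisy.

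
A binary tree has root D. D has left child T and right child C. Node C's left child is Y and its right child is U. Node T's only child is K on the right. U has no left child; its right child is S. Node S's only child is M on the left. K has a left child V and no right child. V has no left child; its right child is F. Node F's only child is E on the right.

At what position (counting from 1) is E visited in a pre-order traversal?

Pre-order visits the node, then its left subtree, then its right subtree.
Visit D.
At D: go left to T.
  Visit T.
  At T: no left child.
  At T: go right to K.
    Visit K.
    At K: go left to V.
      Visit V.
      At V: no left child.
      At V: go right to F.
        Visit F.
        At F: no left child.
        At F: go right to E.
          E is a leaf — visit E.
    At K: no right child.
At D: go right to C.
  Visit C.
  At C: go left to Y.
    Y is a leaf — visit Y.
  At C: go right to U.
    Visit U.
    At U: no left child.
    At U: go right to S.
      Visit S.
      At S: go left to M.
        M is a leaf — visit M.
      At S: no right child.
Full pre-order sequence: D, T, K, V, F, E, C, Y, U, S, M.

6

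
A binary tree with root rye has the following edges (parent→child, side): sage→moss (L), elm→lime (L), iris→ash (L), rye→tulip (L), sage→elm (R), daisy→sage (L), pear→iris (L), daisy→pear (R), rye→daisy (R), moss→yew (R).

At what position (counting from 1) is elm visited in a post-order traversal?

Post-order visits the left subtree, then the right subtree, then the node.
At rye: go left to tulip.
  tulip is a leaf — visit tulip.
At rye: go right to daisy.
  At daisy: go left to sage.
    At sage: go left to moss.
      At moss: no left child.
      At moss: go right to yew.
        yew is a leaf — visit yew.
      Visit moss.
    At sage: go right to elm.
      At elm: go left to lime.
        lime is a leaf — visit lime.
      At elm: no right child.
      Visit elm.
    Visit sage.
  At daisy: go right to pear.
    At pear: go left to iris.
      At iris: go left to ash.
        ash is a leaf — visit ash.
      At iris: no right child.
      Visit iris.
    At pear: no right child.
    Visit pear.
  Visit daisy.
Visit rye.
Full post-order sequence: tulip, yew, moss, lime, elm, sage, ash, iris, pear, daisy, rye.

5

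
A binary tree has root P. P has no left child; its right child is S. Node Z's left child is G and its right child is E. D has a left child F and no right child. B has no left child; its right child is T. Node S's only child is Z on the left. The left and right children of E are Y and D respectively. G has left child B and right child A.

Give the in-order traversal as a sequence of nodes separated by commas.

In-order visits the left subtree, then the node, then the right subtree.
At P: no left child.
Visit P.
At P: go right to S.
  At S: go left to Z.
    At Z: go left to G.
      At G: go left to B.
        At B: no left child.
        Visit B.
        At B: go right to T.
          T is a leaf — visit T.
      Visit G.
      At G: go right to A.
        A is a leaf — visit A.
    Visit Z.
    At Z: go right to E.
      At E: go left to Y.
        Y is a leaf — visit Y.
      Visit E.
      At E: go right to D.
        At D: go left to F.
          F is a leaf — visit F.
        Visit D.
        At D: no right child.
  Visit S.
  At S: no right child.

P, B, T, G, A, Z, Y, E, F, D, S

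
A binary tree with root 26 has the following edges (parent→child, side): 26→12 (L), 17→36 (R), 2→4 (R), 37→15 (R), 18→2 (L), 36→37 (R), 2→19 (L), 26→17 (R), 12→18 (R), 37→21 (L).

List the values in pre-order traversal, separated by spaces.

26 12 18 2 19 4 17 36 37 21 15

Pre-order visits the node, then its left subtree, then its right subtree.
Visit 26.
At 26: go left to 12.
  Visit 12.
  At 12: no left child.
  At 12: go right to 18.
    Visit 18.
    At 18: go left to 2.
      Visit 2.
      At 2: go left to 19.
        19 is a leaf — visit 19.
      At 2: go right to 4.
        4 is a leaf — visit 4.
    At 18: no right child.
At 26: go right to 17.
  Visit 17.
  At 17: no left child.
  At 17: go right to 36.
    Visit 36.
    At 36: no left child.
    At 36: go right to 37.
      Visit 37.
      At 37: go left to 21.
        21 is a leaf — visit 21.
      At 37: go right to 15.
        15 is a leaf — visit 15.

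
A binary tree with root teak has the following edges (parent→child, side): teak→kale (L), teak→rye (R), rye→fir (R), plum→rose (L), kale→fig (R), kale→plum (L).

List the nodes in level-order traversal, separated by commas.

Level-order visits nodes level by level from the root, left to right within each level.
Level 0: teak
Level 1: kale, rye
Level 2: plum, fig, fir
Level 3: rose

teak, kale, rye, plum, fig, fir, rose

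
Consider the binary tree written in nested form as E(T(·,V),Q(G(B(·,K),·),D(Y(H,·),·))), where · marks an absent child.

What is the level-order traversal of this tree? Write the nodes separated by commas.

Level-order visits nodes level by level from the root, left to right within each level.
Level 0: E
Level 1: T, Q
Level 2: V, G, D
Level 3: B, Y
Level 4: K, H

E, T, Q, V, G, D, B, Y, K, H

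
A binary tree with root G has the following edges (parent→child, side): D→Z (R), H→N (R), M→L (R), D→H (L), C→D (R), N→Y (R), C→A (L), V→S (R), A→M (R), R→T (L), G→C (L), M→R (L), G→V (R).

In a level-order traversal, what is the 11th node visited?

Level-order visits nodes level by level from the root, left to right within each level.
Level 0: G
Level 1: C, V
Level 2: A, D, S
Level 3: M, H, Z
Level 4: R, L, N
Level 5: T, Y
Full level-order sequence: G, C, V, A, D, S, M, H, Z, R, L, N, T, Y.

L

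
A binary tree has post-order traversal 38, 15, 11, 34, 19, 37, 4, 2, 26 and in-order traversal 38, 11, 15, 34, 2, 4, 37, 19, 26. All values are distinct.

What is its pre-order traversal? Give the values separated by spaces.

The last element of post-order is the root; it splits in-order into left and right subtrees.
Root 26: left subtree has 8 nodes {38, 11, 15, 34, 2, 4, 37, 19}, right has 0 { }.
  Root 2: left subtree has 4 nodes {38, 11, 15, 34}, right has 3 {4, 37, 19}.
    Root 34: left subtree has 3 nodes {38, 11, 15}, right has 0 { }.
      Root 11: left subtree has 1 node {38}, right has 1 {15}.
    Root 4: left subtree has 0 nodes { }, right has 2 {37, 19}.
      Root 37: left subtree has 0 nodes { }, right has 1 {19}.

26 2 34 11 38 15 4 37 19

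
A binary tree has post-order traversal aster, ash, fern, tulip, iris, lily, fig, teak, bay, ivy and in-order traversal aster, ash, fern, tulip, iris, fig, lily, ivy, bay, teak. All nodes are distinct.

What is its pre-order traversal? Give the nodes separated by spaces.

The last element of post-order is the root; it splits in-order into left and right subtrees.
Root ivy: left subtree has 7 nodes {aster, ash, fern, tulip, iris, fig, lily}, right has 2 {bay, teak}.
  Root fig: left subtree has 5 nodes {aster, ash, fern, tulip, iris}, right has 1 {lily}.
    Root iris: left subtree has 4 nodes {aster, ash, fern, tulip}, right has 0 { }.
      Root tulip: left subtree has 3 nodes {aster, ash, fern}, right has 0 { }.
        Root fern: left subtree has 2 nodes {aster, ash}, right has 0 { }.
          Root ash: left subtree has 1 node {aster}, right has 0 { }.
  Root bay: left subtree has 0 nodes { }, right has 1 {teak}.

ivy fig iris tulip fern ash aster lily bay teak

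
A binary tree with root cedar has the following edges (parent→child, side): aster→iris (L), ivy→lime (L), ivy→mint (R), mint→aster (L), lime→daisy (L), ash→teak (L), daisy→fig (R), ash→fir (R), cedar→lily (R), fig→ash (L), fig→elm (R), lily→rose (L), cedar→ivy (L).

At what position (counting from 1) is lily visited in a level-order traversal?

Level-order visits nodes level by level from the root, left to right within each level.
Level 0: cedar
Level 1: ivy, lily
Level 2: lime, mint, rose
Level 3: daisy, aster
Level 4: fig, iris
Level 5: ash, elm
Level 6: teak, fir
Full level-order sequence: cedar, ivy, lily, lime, mint, rose, daisy, aster, fig, iris, ash, elm, teak, fir.

3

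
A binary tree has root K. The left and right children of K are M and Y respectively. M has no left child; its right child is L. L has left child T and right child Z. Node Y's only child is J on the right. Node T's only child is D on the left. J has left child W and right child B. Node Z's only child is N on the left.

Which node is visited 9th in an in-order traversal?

In-order visits the left subtree, then the node, then the right subtree.
At K: go left to M.
  At M: no left child.
  Visit M.
  At M: go right to L.
    At L: go left to T.
      At T: go left to D.
        D is a leaf — visit D.
      Visit T.
      At T: no right child.
    Visit L.
    At L: go right to Z.
      At Z: go left to N.
        N is a leaf — visit N.
      Visit Z.
      At Z: no right child.
Visit K.
At K: go right to Y.
  At Y: no left child.
  Visit Y.
  At Y: go right to J.
    At J: go left to W.
      W is a leaf — visit W.
    Visit J.
    At J: go right to B.
      B is a leaf — visit B.
Full in-order sequence: M, D, T, L, N, Z, K, Y, W, J, B.

W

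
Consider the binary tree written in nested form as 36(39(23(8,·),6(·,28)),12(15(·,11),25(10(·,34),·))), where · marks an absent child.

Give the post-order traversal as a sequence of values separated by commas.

Post-order visits the left subtree, then the right subtree, then the node.
At 36: go left to 39.
  At 39: go left to 23.
    At 23: go left to 8.
      8 is a leaf — visit 8.
    At 23: no right child.
    Visit 23.
  At 39: go right to 6.
    At 6: no left child.
    At 6: go right to 28.
      28 is a leaf — visit 28.
    Visit 6.
  Visit 39.
At 36: go right to 12.
  At 12: go left to 15.
    At 15: no left child.
    At 15: go right to 11.
      11 is a leaf — visit 11.
    Visit 15.
  At 12: go right to 25.
    At 25: go left to 10.
      At 10: no left child.
      At 10: go right to 34.
        34 is a leaf — visit 34.
      Visit 10.
    At 25: no right child.
    Visit 25.
  Visit 12.
Visit 36.

8, 23, 28, 6, 39, 11, 15, 34, 10, 25, 12, 36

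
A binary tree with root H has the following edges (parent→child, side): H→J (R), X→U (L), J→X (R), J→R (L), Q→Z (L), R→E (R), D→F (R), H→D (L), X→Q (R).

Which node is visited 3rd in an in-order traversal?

H

In-order visits the left subtree, then the node, then the right subtree.
At H: go left to D.
  At D: no left child.
  Visit D.
  At D: go right to F.
    F is a leaf — visit F.
Visit H.
At H: go right to J.
  At J: go left to R.
    At R: no left child.
    Visit R.
    At R: go right to E.
      E is a leaf — visit E.
  Visit J.
  At J: go right to X.
    At X: go left to U.
      U is a leaf — visit U.
    Visit X.
    At X: go right to Q.
      At Q: go left to Z.
        Z is a leaf — visit Z.
      Visit Q.
      At Q: no right child.
Full in-order sequence: D, F, H, R, E, J, U, X, Z, Q.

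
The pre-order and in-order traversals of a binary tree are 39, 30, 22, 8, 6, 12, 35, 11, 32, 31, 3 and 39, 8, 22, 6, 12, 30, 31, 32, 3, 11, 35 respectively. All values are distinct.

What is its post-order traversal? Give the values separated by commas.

The first element of pre-order is the root; it splits in-order into left and right subtrees.
Root 39: left subtree has 0 nodes { }, right has 10 {8, 22, 6, 12, 30, 31, 32, 3, 11, 35}.
  Root 30: left subtree has 4 nodes {8, 22, 6, 12}, right has 5 {31, 32, 3, 11, 35}.
    Root 22: left subtree has 1 node {8}, right has 2 {6, 12}.
      Root 6: left subtree has 0 nodes { }, right has 1 {12}.
    Root 35: left subtree has 4 nodes {31, 32, 3, 11}, right has 0 { }.
      Root 11: left subtree has 3 nodes {31, 32, 3}, right has 0 { }.
        Root 32: left subtree has 1 node {31}, right has 1 {3}.

8, 12, 6, 22, 31, 3, 32, 11, 35, 30, 39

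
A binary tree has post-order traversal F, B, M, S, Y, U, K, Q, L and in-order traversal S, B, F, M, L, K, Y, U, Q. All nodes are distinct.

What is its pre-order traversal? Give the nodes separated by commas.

L, S, M, B, F, Q, K, U, Y

The last element of post-order is the root; it splits in-order into left and right subtrees.
Root L: left subtree has 4 nodes {S, B, F, M}, right has 4 {K, Y, U, Q}.
  Root S: left subtree has 0 nodes { }, right has 3 {B, F, M}.
    Root M: left subtree has 2 nodes {B, F}, right has 0 { }.
      Root B: left subtree has 0 nodes { }, right has 1 {F}.
  Root Q: left subtree has 3 nodes {K, Y, U}, right has 0 { }.
    Root K: left subtree has 0 nodes { }, right has 2 {Y, U}.
      Root U: left subtree has 1 node {Y}, right has 0 { }.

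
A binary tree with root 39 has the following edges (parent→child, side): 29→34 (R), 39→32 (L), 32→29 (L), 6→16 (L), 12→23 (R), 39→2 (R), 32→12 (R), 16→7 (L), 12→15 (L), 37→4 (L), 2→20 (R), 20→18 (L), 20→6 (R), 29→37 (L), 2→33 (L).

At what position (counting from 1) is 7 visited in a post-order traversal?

Post-order visits the left subtree, then the right subtree, then the node.
At 39: go left to 32.
  At 32: go left to 29.
    At 29: go left to 37.
      At 37: go left to 4.
        4 is a leaf — visit 4.
      At 37: no right child.
      Visit 37.
    At 29: go right to 34.
      34 is a leaf — visit 34.
    Visit 29.
  At 32: go right to 12.
    At 12: go left to 15.
      15 is a leaf — visit 15.
    At 12: go right to 23.
      23 is a leaf — visit 23.
    Visit 12.
  Visit 32.
At 39: go right to 2.
  At 2: go left to 33.
    33 is a leaf — visit 33.
  At 2: go right to 20.
    At 20: go left to 18.
      18 is a leaf — visit 18.
    At 20: go right to 6.
      At 6: go left to 16.
        At 16: go left to 7.
          7 is a leaf — visit 7.
        At 16: no right child.
        Visit 16.
      At 6: no right child.
      Visit 6.
    Visit 20.
  Visit 2.
Visit 39.
Full post-order sequence: 4, 37, 34, 29, 15, 23, 12, 32, 33, 18, 7, 16, 6, 20, 2, 39.

11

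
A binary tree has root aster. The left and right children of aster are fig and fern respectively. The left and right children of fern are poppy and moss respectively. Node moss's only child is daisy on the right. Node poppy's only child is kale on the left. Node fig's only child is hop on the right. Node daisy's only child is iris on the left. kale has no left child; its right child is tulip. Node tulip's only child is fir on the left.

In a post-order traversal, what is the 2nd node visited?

fig

Post-order visits the left subtree, then the right subtree, then the node.
At aster: go left to fig.
  At fig: no left child.
  At fig: go right to hop.
    hop is a leaf — visit hop.
  Visit fig.
At aster: go right to fern.
  At fern: go left to poppy.
    At poppy: go left to kale.
      At kale: no left child.
      At kale: go right to tulip.
        At tulip: go left to fir.
          fir is a leaf — visit fir.
        At tulip: no right child.
        Visit tulip.
      Visit kale.
    At poppy: no right child.
    Visit poppy.
  At fern: go right to moss.
    At moss: no left child.
    At moss: go right to daisy.
      At daisy: go left to iris.
        iris is a leaf — visit iris.
      At daisy: no right child.
      Visit daisy.
    Visit moss.
  Visit fern.
Visit aster.
Full post-order sequence: hop, fig, fir, tulip, kale, poppy, iris, daisy, moss, fern, aster.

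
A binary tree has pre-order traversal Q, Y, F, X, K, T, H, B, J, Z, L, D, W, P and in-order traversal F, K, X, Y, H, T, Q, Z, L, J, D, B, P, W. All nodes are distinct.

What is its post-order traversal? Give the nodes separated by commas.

K, X, F, H, T, Y, L, Z, D, J, P, W, B, Q

The first element of pre-order is the root; it splits in-order into left and right subtrees.
Root Q: left subtree has 6 nodes {F, K, X, Y, H, T}, right has 7 {Z, L, J, D, B, P, W}.
  Root Y: left subtree has 3 nodes {F, K, X}, right has 2 {H, T}.
    Root F: left subtree has 0 nodes { }, right has 2 {K, X}.
      Root X: left subtree has 1 node {K}, right has 0 { }.
    Root T: left subtree has 1 node {H}, right has 0 { }.
  Root B: left subtree has 4 nodes {Z, L, J, D}, right has 2 {P, W}.
    Root J: left subtree has 2 nodes {Z, L}, right has 1 {D}.
      Root Z: left subtree has 0 nodes { }, right has 1 {L}.
    Root W: left subtree has 1 node {P}, right has 0 { }.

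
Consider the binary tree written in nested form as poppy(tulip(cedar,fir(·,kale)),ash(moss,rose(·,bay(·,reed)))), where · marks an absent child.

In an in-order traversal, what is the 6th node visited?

In-order visits the left subtree, then the node, then the right subtree.
At poppy: go left to tulip.
  At tulip: go left to cedar.
    cedar is a leaf — visit cedar.
  Visit tulip.
  At tulip: go right to fir.
    At fir: no left child.
    Visit fir.
    At fir: go right to kale.
      kale is a leaf — visit kale.
Visit poppy.
At poppy: go right to ash.
  At ash: go left to moss.
    moss is a leaf — visit moss.
  Visit ash.
  At ash: go right to rose.
    At rose: no left child.
    Visit rose.
    At rose: go right to bay.
      At bay: no left child.
      Visit bay.
      At bay: go right to reed.
        reed is a leaf — visit reed.
Full in-order sequence: cedar, tulip, fir, kale, poppy, moss, ash, rose, bay, reed.

moss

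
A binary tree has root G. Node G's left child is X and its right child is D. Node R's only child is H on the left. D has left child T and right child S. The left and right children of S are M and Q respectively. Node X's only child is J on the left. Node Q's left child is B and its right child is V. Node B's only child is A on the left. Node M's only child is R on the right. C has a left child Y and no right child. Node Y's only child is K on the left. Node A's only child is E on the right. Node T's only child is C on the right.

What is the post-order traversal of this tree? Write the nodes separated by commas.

Post-order visits the left subtree, then the right subtree, then the node.
At G: go left to X.
  At X: go left to J.
    J is a leaf — visit J.
  At X: no right child.
  Visit X.
At G: go right to D.
  At D: go left to T.
    At T: no left child.
    At T: go right to C.
      At C: go left to Y.
        At Y: go left to K.
          K is a leaf — visit K.
        At Y: no right child.
        Visit Y.
      At C: no right child.
      Visit C.
    Visit T.
  At D: go right to S.
    At S: go left to M.
      At M: no left child.
      At M: go right to R.
        At R: go left to H.
          H is a leaf — visit H.
        At R: no right child.
        Visit R.
      Visit M.
    At S: go right to Q.
      At Q: go left to B.
        At B: go left to A.
          At A: no left child.
          At A: go right to E.
            E is a leaf — visit E.
          Visit A.
        At B: no right child.
        Visit B.
      At Q: go right to V.
        V is a leaf — visit V.
      Visit Q.
    Visit S.
  Visit D.
Visit G.

J, X, K, Y, C, T, H, R, M, E, A, B, V, Q, S, D, G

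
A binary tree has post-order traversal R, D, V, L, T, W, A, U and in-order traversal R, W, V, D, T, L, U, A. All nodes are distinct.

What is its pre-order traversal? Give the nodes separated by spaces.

The last element of post-order is the root; it splits in-order into left and right subtrees.
Root U: left subtree has 6 nodes {R, W, V, D, T, L}, right has 1 {A}.
  Root W: left subtree has 1 node {R}, right has 4 {V, D, T, L}.
    Root T: left subtree has 2 nodes {V, D}, right has 1 {L}.
      Root V: left subtree has 0 nodes { }, right has 1 {D}.

U W R T V D L A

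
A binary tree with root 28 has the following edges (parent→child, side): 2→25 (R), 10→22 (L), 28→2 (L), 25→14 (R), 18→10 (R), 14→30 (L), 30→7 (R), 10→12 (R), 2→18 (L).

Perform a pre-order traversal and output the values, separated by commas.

28, 2, 18, 10, 22, 12, 25, 14, 30, 7

Pre-order visits the node, then its left subtree, then its right subtree.
Visit 28.
At 28: go left to 2.
  Visit 2.
  At 2: go left to 18.
    Visit 18.
    At 18: no left child.
    At 18: go right to 10.
      Visit 10.
      At 10: go left to 22.
        22 is a leaf — visit 22.
      At 10: go right to 12.
        12 is a leaf — visit 12.
  At 2: go right to 25.
    Visit 25.
    At 25: no left child.
    At 25: go right to 14.
      Visit 14.
      At 14: go left to 30.
        Visit 30.
        At 30: no left child.
        At 30: go right to 7.
          7 is a leaf — visit 7.
      At 14: no right child.
At 28: no right child.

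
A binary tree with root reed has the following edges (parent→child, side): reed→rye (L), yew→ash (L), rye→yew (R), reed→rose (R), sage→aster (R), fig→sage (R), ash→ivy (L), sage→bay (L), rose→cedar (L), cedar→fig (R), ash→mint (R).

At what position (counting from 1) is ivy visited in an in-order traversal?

In-order visits the left subtree, then the node, then the right subtree.
At reed: go left to rye.
  At rye: no left child.
  Visit rye.
  At rye: go right to yew.
    At yew: go left to ash.
      At ash: go left to ivy.
        ivy is a leaf — visit ivy.
      Visit ash.
      At ash: go right to mint.
        mint is a leaf — visit mint.
    Visit yew.
    At yew: no right child.
Visit reed.
At reed: go right to rose.
  At rose: go left to cedar.
    At cedar: no left child.
    Visit cedar.
    At cedar: go right to fig.
      At fig: no left child.
      Visit fig.
      At fig: go right to sage.
        At sage: go left to bay.
          bay is a leaf — visit bay.
        Visit sage.
        At sage: go right to aster.
          aster is a leaf — visit aster.
  Visit rose.
  At rose: no right child.
Full in-order sequence: rye, ivy, ash, mint, yew, reed, cedar, fig, bay, sage, aster, rose.

2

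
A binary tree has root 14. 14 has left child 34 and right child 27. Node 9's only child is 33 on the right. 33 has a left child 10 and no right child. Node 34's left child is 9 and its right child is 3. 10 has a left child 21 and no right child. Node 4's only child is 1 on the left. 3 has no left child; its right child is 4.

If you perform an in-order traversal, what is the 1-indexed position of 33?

In-order visits the left subtree, then the node, then the right subtree.
At 14: go left to 34.
  At 34: go left to 9.
    At 9: no left child.
    Visit 9.
    At 9: go right to 33.
      At 33: go left to 10.
        At 10: go left to 21.
          21 is a leaf — visit 21.
        Visit 10.
        At 10: no right child.
      Visit 33.
      At 33: no right child.
  Visit 34.
  At 34: go right to 3.
    At 3: no left child.
    Visit 3.
    At 3: go right to 4.
      At 4: go left to 1.
        1 is a leaf — visit 1.
      Visit 4.
      At 4: no right child.
Visit 14.
At 14: go right to 27.
  27 is a leaf — visit 27.
Full in-order sequence: 9, 21, 10, 33, 34, 3, 1, 4, 14, 27.

4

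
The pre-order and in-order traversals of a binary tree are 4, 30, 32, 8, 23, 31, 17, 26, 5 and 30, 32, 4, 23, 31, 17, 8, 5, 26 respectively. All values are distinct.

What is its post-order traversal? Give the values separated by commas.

32, 30, 17, 31, 23, 5, 26, 8, 4

The first element of pre-order is the root; it splits in-order into left and right subtrees.
Root 4: left subtree has 2 nodes {30, 32}, right has 6 {23, 31, 17, 8, 5, 26}.
  Root 30: left subtree has 0 nodes { }, right has 1 {32}.
  Root 8: left subtree has 3 nodes {23, 31, 17}, right has 2 {5, 26}.
    Root 23: left subtree has 0 nodes { }, right has 2 {31, 17}.
      Root 31: left subtree has 0 nodes { }, right has 1 {17}.
    Root 26: left subtree has 1 node {5}, right has 0 { }.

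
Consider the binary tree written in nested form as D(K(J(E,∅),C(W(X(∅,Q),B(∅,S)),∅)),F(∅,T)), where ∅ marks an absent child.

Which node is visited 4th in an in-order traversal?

In-order visits the left subtree, then the node, then the right subtree.
At D: go left to K.
  At K: go left to J.
    At J: go left to E.
      E is a leaf — visit E.
    Visit J.
    At J: no right child.
  Visit K.
  At K: go right to C.
    At C: go left to W.
      At W: go left to X.
        At X: no left child.
        Visit X.
        At X: go right to Q.
          Q is a leaf — visit Q.
      Visit W.
      At W: go right to B.
        At B: no left child.
        Visit B.
        At B: go right to S.
          S is a leaf — visit S.
    Visit C.
    At C: no right child.
Visit D.
At D: go right to F.
  At F: no left child.
  Visit F.
  At F: go right to T.
    T is a leaf — visit T.
Full in-order sequence: E, J, K, X, Q, W, B, S, C, D, F, T.

X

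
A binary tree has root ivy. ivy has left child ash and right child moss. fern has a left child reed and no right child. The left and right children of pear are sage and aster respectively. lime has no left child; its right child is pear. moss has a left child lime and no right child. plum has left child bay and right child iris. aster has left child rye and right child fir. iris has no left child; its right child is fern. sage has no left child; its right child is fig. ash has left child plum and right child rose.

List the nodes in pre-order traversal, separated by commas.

ivy, ash, plum, bay, iris, fern, reed, rose, moss, lime, pear, sage, fig, aster, rye, fir

Pre-order visits the node, then its left subtree, then its right subtree.
Visit ivy.
At ivy: go left to ash.
  Visit ash.
  At ash: go left to plum.
    Visit plum.
    At plum: go left to bay.
      bay is a leaf — visit bay.
    At plum: go right to iris.
      Visit iris.
      At iris: no left child.
      At iris: go right to fern.
        Visit fern.
        At fern: go left to reed.
          reed is a leaf — visit reed.
        At fern: no right child.
  At ash: go right to rose.
    rose is a leaf — visit rose.
At ivy: go right to moss.
  Visit moss.
  At moss: go left to lime.
    Visit lime.
    At lime: no left child.
    At lime: go right to pear.
      Visit pear.
      At pear: go left to sage.
        Visit sage.
        At sage: no left child.
        At sage: go right to fig.
          fig is a leaf — visit fig.
      At pear: go right to aster.
        Visit aster.
        At aster: go left to rye.
          rye is a leaf — visit rye.
        At aster: go right to fir.
          fir is a leaf — visit fir.
  At moss: no right child.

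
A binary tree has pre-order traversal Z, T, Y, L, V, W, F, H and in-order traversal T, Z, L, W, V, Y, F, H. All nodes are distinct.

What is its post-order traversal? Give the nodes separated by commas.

T, W, V, L, H, F, Y, Z

The first element of pre-order is the root; it splits in-order into left and right subtrees.
Root Z: left subtree has 1 node {T}, right has 6 {L, W, V, Y, F, H}.
  Root Y: left subtree has 3 nodes {L, W, V}, right has 2 {F, H}.
    Root L: left subtree has 0 nodes { }, right has 2 {W, V}.
      Root V: left subtree has 1 node {W}, right has 0 { }.
    Root F: left subtree has 0 nodes { }, right has 1 {H}.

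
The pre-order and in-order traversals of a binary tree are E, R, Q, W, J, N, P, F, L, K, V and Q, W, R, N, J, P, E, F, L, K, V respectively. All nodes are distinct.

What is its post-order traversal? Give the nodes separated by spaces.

The first element of pre-order is the root; it splits in-order into left and right subtrees.
Root E: left subtree has 6 nodes {Q, W, R, N, J, P}, right has 4 {F, L, K, V}.
  Root R: left subtree has 2 nodes {Q, W}, right has 3 {N, J, P}.
    Root Q: left subtree has 0 nodes { }, right has 1 {W}.
    Root J: left subtree has 1 node {N}, right has 1 {P}.
  Root F: left subtree has 0 nodes { }, right has 3 {L, K, V}.
    Root L: left subtree has 0 nodes { }, right has 2 {K, V}.
      Root K: left subtree has 0 nodes { }, right has 1 {V}.

W Q N P J R V K L F E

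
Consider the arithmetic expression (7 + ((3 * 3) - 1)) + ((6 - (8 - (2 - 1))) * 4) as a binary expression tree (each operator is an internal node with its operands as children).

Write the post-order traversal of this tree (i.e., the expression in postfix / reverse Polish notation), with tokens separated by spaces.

Post-order on an expression tree gives postfix notation: for each operator, emit left operand, right operand, then the operator.

7 3 3 * 1 - + 6 8 2 1 - - - 4 * +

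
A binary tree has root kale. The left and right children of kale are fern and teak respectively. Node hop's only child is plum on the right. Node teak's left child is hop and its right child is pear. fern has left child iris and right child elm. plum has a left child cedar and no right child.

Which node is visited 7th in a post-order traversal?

pear

Post-order visits the left subtree, then the right subtree, then the node.
At kale: go left to fern.
  At fern: go left to iris.
    iris is a leaf — visit iris.
  At fern: go right to elm.
    elm is a leaf — visit elm.
  Visit fern.
At kale: go right to teak.
  At teak: go left to hop.
    At hop: no left child.
    At hop: go right to plum.
      At plum: go left to cedar.
        cedar is a leaf — visit cedar.
      At plum: no right child.
      Visit plum.
    Visit hop.
  At teak: go right to pear.
    pear is a leaf — visit pear.
  Visit teak.
Visit kale.
Full post-order sequence: iris, elm, fern, cedar, plum, hop, pear, teak, kale.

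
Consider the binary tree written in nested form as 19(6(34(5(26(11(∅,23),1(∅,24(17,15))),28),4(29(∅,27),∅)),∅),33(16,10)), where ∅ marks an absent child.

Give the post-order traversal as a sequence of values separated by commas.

23, 11, 17, 15, 24, 1, 26, 28, 5, 27, 29, 4, 34, 6, 16, 10, 33, 19

Post-order visits the left subtree, then the right subtree, then the node.
At 19: go left to 6.
  At 6: go left to 34.
    At 34: go left to 5.
      At 5: go left to 26.
        At 26: go left to 11.
          At 11: no left child.
          At 11: go right to 23.
            23 is a leaf — visit 23.
          Visit 11.
        At 26: go right to 1.
          At 1: no left child.
          At 1: go right to 24.
            At 24: go left to 17.
              17 is a leaf — visit 17.
            At 24: go right to 15.
              15 is a leaf — visit 15.
            Visit 24.
          Visit 1.
        Visit 26.
      At 5: go right to 28.
        28 is a leaf — visit 28.
      Visit 5.
    At 34: go right to 4.
      At 4: go left to 29.
        At 29: no left child.
        At 29: go right to 27.
          27 is a leaf — visit 27.
        Visit 29.
      At 4: no right child.
      Visit 4.
    Visit 34.
  At 6: no right child.
  Visit 6.
At 19: go right to 33.
  At 33: go left to 16.
    16 is a leaf — visit 16.
  At 33: go right to 10.
    10 is a leaf — visit 10.
  Visit 33.
Visit 19.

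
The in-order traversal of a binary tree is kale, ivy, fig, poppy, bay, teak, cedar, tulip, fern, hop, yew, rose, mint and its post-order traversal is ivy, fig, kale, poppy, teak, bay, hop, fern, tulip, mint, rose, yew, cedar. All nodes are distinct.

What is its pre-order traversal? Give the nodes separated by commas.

cedar, bay, poppy, kale, fig, ivy, teak, yew, tulip, fern, hop, rose, mint

The last element of post-order is the root; it splits in-order into left and right subtrees.
Root cedar: left subtree has 6 nodes {kale, ivy, fig, poppy, bay, teak}, right has 6 {tulip, fern, hop, yew, rose, mint}.
  Root bay: left subtree has 4 nodes {kale, ivy, fig, poppy}, right has 1 {teak}.
    Root poppy: left subtree has 3 nodes {kale, ivy, fig}, right has 0 { }.
      Root kale: left subtree has 0 nodes { }, right has 2 {ivy, fig}.
        Root fig: left subtree has 1 node {ivy}, right has 0 { }.
  Root yew: left subtree has 3 nodes {tulip, fern, hop}, right has 2 {rose, mint}.
    Root tulip: left subtree has 0 nodes { }, right has 2 {fern, hop}.
      Root fern: left subtree has 0 nodes { }, right has 1 {hop}.
    Root rose: left subtree has 0 nodes { }, right has 1 {mint}.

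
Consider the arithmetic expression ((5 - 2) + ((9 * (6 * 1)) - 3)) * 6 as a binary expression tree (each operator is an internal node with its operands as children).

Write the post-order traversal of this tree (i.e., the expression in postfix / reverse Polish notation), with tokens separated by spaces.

Post-order on an expression tree gives postfix notation: for each operator, emit left operand, right operand, then the operator.

5 2 - 9 6 1 * * 3 - + 6 *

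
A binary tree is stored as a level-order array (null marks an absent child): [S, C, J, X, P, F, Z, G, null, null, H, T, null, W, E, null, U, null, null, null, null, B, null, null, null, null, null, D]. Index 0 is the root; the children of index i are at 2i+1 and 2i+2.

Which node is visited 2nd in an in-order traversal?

U

In-order visits the left subtree, then the node, then the right subtree.
At S: go left to C.
  At C: go left to X.
    At X: go left to G.
      At G: no left child.
      Visit G.
      At G: go right to U.
        U is a leaf — visit U.
    Visit X.
    At X: no right child.
  Visit C.
  At C: go right to P.
    At P: no left child.
    Visit P.
    At P: go right to H.
      At H: go left to B.
        B is a leaf — visit B.
      Visit H.
      At H: no right child.
Visit S.
At S: go right to J.
  At J: go left to F.
    At F: go left to T.
      T is a leaf — visit T.
    Visit F.
    At F: no right child.
  Visit J.
  At J: go right to Z.
    At Z: go left to W.
      At W: go left to D.
        D is a leaf — visit D.
      Visit W.
      At W: no right child.
    Visit Z.
    At Z: go right to E.
      E is a leaf — visit E.
Full in-order sequence: G, U, X, C, P, B, H, S, T, F, J, D, W, Z, E.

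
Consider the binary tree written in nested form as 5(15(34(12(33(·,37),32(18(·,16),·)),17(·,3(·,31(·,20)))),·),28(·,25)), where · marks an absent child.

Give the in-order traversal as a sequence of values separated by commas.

33, 37, 12, 18, 16, 32, 34, 17, 3, 31, 20, 15, 5, 28, 25

In-order visits the left subtree, then the node, then the right subtree.
At 5: go left to 15.
  At 15: go left to 34.
    At 34: go left to 12.
      At 12: go left to 33.
        At 33: no left child.
        Visit 33.
        At 33: go right to 37.
          37 is a leaf — visit 37.
      Visit 12.
      At 12: go right to 32.
        At 32: go left to 18.
          At 18: no left child.
          Visit 18.
          At 18: go right to 16.
            16 is a leaf — visit 16.
        Visit 32.
        At 32: no right child.
    Visit 34.
    At 34: go right to 17.
      At 17: no left child.
      Visit 17.
      At 17: go right to 3.
        At 3: no left child.
        Visit 3.
        At 3: go right to 31.
          At 31: no left child.
          Visit 31.
          At 31: go right to 20.
            20 is a leaf — visit 20.
  Visit 15.
  At 15: no right child.
Visit 5.
At 5: go right to 28.
  At 28: no left child.
  Visit 28.
  At 28: go right to 25.
    25 is a leaf — visit 25.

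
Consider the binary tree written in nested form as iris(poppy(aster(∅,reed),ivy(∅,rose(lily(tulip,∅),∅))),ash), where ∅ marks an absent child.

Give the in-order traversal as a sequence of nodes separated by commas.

aster, reed, poppy, ivy, tulip, lily, rose, iris, ash

In-order visits the left subtree, then the node, then the right subtree.
At iris: go left to poppy.
  At poppy: go left to aster.
    At aster: no left child.
    Visit aster.
    At aster: go right to reed.
      reed is a leaf — visit reed.
  Visit poppy.
  At poppy: go right to ivy.
    At ivy: no left child.
    Visit ivy.
    At ivy: go right to rose.
      At rose: go left to lily.
        At lily: go left to tulip.
          tulip is a leaf — visit tulip.
        Visit lily.
        At lily: no right child.
      Visit rose.
      At rose: no right child.
Visit iris.
At iris: go right to ash.
  ash is a leaf — visit ash.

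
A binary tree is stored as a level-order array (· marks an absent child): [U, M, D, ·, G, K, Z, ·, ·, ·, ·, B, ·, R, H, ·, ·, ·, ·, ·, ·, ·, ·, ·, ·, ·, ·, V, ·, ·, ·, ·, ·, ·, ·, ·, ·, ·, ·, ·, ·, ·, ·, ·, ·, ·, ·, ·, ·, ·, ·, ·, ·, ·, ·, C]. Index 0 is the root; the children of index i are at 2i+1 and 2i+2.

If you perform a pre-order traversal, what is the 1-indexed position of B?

Pre-order visits the node, then its left subtree, then its right subtree.
Visit U.
At U: go left to M.
  Visit M.
  At M: no left child.
  At M: go right to G.
    G is a leaf — visit G.
At U: go right to D.
  Visit D.
  At D: go left to K.
    Visit K.
    At K: go left to B.
      B is a leaf — visit B.
    At K: no right child.
  At D: go right to Z.
    Visit Z.
    At Z: go left to R.
      Visit R.
      At R: go left to V.
        Visit V.
        At V: go left to C.
          C is a leaf — visit C.
        At V: no right child.
      At R: no right child.
    At Z: go right to H.
      H is a leaf — visit H.
Full pre-order sequence: U, M, G, D, K, B, Z, R, V, C, H.

6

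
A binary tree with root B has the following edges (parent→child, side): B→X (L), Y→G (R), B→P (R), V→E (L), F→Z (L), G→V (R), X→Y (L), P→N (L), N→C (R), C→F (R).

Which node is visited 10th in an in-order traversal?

F

In-order visits the left subtree, then the node, then the right subtree.
At B: go left to X.
  At X: go left to Y.
    At Y: no left child.
    Visit Y.
    At Y: go right to G.
      At G: no left child.
      Visit G.
      At G: go right to V.
        At V: go left to E.
          E is a leaf — visit E.
        Visit V.
        At V: no right child.
  Visit X.
  At X: no right child.
Visit B.
At B: go right to P.
  At P: go left to N.
    At N: no left child.
    Visit N.
    At N: go right to C.
      At C: no left child.
      Visit C.
      At C: go right to F.
        At F: go left to Z.
          Z is a leaf — visit Z.
        Visit F.
        At F: no right child.
  Visit P.
  At P: no right child.
Full in-order sequence: Y, G, E, V, X, B, N, C, Z, F, P.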